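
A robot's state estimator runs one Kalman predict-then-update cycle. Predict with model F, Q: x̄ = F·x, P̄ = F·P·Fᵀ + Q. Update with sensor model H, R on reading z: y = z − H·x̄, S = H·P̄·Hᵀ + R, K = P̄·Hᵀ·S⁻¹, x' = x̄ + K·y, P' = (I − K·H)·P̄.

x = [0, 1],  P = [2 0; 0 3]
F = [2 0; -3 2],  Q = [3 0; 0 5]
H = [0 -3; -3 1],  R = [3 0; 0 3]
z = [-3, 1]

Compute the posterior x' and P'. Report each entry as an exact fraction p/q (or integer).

x̄ = F·x = [0, 2]
P̄ = F·P·Fᵀ + Q = [11 -12; -12 35]
y = z − H·x̄ = [3, -1]
S = H·P̄·Hᵀ + R = [318 -213; -213 209]
K = P̄·Hᵀ·S⁻¹ = [-687/7031 -2214/7031; -2274/7031 71/7031]
x' = x̄ + K·y = [153/7031, 7169/7031]
P' = (I − K·H)·P̄ = [2443/7031 687/7031; 687/7031 2274/7031]

x' = [153/7031, 7169/7031]
P' = [2443/7031 687/7031; 687/7031 2274/7031]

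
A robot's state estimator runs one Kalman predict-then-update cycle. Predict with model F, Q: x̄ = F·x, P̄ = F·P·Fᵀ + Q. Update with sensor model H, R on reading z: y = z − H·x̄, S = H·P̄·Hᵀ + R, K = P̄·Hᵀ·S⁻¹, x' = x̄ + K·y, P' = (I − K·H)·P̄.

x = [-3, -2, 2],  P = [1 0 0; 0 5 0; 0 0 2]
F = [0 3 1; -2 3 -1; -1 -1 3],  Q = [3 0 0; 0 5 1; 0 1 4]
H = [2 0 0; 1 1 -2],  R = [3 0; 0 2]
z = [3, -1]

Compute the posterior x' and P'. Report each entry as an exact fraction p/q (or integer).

x' = [6033/3862, 24101/3862, 52007/11586]
P' = [2793/3862 939/3862 1829/3862; 939/3862 37741/3862 55249/11586; 1829/3862 55249/11586 103957/34758]

x̄ = F·x = [-4, -2, 11]
P̄ = F·P·Fᵀ + Q = [50 43 -9; 43 56 -18; -9 -18 28]
y = z − H·x̄ = [11, 27]
S = H·P̄·Hᵀ + R = [203 222; 222 414]
K = P̄·Hᵀ·S⁻¹ = [931/1931 37/3862; 313/1931 2771/11586; 1829/5793 -12853/34758]
x' = x̄ + K·y = [6033/3862, 24101/3862, 52007/11586]
P' = (I − K·H)·P̄ = [2793/3862 939/3862 1829/3862; 939/3862 37741/3862 55249/11586; 1829/3862 55249/11586 103957/34758]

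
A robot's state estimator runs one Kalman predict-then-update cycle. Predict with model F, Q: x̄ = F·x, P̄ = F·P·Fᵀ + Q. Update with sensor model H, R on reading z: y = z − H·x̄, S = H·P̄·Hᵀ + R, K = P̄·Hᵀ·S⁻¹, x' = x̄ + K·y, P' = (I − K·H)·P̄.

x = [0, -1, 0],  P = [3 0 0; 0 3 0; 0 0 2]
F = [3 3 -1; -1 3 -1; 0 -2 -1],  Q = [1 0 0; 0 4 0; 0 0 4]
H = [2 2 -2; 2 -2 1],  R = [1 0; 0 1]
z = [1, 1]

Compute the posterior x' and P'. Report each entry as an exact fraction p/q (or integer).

x̄ = F·x = [-3, -3, 2]
P̄ = F·P·Fᵀ + Q = [57 20 -16; 20 36 -16; -16 -16 18]
y = z − H·x̄ = [17, -1]
S = H·P̄·Hᵀ + R = [861 -16; -16 231]
K = P̄·Hᵀ·S⁻¹ = [43894/198635 52914/198635; 32496/198635 -39024/198635; -22812/198635 13898/198635]
x' = x̄ + K·y = [97379/198635, -4449/198635, -4432/198635]
P' = (I − K·H)·P̄ = [88899/198635 191836/198635 258788/198635; 191836/198635 598284/198635 773872/198635; 258788/198635 773872/198635 1044066/198635]

x' = [97379/198635, -4449/198635, -4432/198635]
P' = [88899/198635 191836/198635 258788/198635; 191836/198635 598284/198635 773872/198635; 258788/198635 773872/198635 1044066/198635]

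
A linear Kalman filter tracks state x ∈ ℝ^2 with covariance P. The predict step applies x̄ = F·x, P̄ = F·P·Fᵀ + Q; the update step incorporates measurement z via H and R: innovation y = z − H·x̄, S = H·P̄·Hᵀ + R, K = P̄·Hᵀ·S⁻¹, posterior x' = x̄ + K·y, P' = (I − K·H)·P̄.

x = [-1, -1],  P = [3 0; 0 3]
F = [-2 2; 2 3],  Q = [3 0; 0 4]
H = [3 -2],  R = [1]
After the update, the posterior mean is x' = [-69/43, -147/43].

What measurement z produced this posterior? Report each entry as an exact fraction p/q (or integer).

z = [2]

x̄ = F·x = [0, -5]
P̄ = F·P·Fᵀ + Q = [27 6; 6 43]
S = H·P̄·Hᵀ + R = [344]
K = P̄·Hᵀ·S⁻¹ = [69/344; -17/86]
x' − x̄ = [-69/43, 68/43] = K·y
y = (KᵀK)⁻¹·Kᵀ·(x' − x̄) = [-8]
z = y + H·x̄ = [-8] + [10] = [2]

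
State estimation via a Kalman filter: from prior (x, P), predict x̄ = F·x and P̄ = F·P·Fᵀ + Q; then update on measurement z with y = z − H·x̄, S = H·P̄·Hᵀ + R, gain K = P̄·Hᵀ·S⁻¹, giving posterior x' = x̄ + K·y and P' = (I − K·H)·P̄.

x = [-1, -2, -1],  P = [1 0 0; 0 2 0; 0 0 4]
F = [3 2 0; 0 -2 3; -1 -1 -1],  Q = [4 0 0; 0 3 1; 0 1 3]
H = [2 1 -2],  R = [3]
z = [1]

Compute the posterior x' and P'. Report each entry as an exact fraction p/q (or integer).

x' = [-263/113, 608/113, 1/113]
P' = [1221/113 -1984/113 193/113; -1984/113 8597/226 263/226; 193/113 263/226 579/226]

x̄ = F·x = [-7, 1, 4]
P̄ = F·P·Fᵀ + Q = [21 -8 -7; -8 47 -7; -7 -7 10]
y = z − H·x̄ = [22]
S = H·P̄·Hᵀ + R = [226]
K = P̄·Hᵀ·S⁻¹ = [24/113; 45/226; -41/226]
x' = x̄ + K·y = [-263/113, 608/113, 1/113]
P' = (I − K·H)·P̄ = [1221/113 -1984/113 193/113; -1984/113 8597/226 263/226; 193/113 263/226 579/226]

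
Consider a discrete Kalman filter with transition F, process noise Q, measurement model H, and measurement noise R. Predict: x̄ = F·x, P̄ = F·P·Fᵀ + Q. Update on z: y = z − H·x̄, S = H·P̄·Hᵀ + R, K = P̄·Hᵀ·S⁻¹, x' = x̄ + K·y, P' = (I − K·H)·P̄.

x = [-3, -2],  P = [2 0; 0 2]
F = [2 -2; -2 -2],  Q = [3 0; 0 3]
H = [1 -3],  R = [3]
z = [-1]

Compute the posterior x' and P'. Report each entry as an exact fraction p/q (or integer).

x' = [203/193, 163/193]
P' = [3306/193 1083/193; 1083/193 418/193]

x̄ = F·x = [-2, 10]
P̄ = F·P·Fᵀ + Q = [19 0; 0 19]
y = z − H·x̄ = [31]
S = H·P̄·Hᵀ + R = [193]
K = P̄·Hᵀ·S⁻¹ = [19/193; -57/193]
x' = x̄ + K·y = [203/193, 163/193]
P' = (I − K·H)·P̄ = [3306/193 1083/193; 1083/193 418/193]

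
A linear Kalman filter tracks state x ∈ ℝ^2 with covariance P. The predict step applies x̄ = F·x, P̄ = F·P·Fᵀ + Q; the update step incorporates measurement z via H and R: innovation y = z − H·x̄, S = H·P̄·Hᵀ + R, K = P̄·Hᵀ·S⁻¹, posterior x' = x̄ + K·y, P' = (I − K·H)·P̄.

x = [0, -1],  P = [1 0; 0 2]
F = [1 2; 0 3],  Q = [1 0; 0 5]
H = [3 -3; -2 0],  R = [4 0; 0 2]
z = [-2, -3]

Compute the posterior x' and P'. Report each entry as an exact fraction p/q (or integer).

x' = [2302/1713, 1120/571]
P' = [814/1713 274/571; 274/571 518/571]

x̄ = F·x = [-2, -3]
P̄ = F·P·Fᵀ + Q = [10 12; 12 23]
y = z − H·x̄ = [-5, -7]
S = H·P̄·Hᵀ + R = [85 12; 12 42]
K = P̄·Hᵀ·S⁻¹ = [-2/571 -814/1713; -183/571 -274/571]
x' = x̄ + K·y = [2302/1713, 1120/571]
P' = (I − K·H)·P̄ = [814/1713 274/571; 274/571 518/571]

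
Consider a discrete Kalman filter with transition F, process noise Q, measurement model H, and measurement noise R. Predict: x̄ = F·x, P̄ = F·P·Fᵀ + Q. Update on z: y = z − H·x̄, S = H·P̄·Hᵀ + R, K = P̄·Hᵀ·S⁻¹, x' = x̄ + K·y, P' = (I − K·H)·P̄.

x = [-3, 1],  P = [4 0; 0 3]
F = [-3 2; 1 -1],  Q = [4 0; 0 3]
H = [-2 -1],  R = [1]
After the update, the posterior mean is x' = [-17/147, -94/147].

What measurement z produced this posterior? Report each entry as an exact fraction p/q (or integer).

z = [1]

x̄ = F·x = [11, -4]
P̄ = F·P·Fᵀ + Q = [52 -18; -18 10]
S = H·P̄·Hᵀ + R = [147]
K = P̄·Hᵀ·S⁻¹ = [-86/147; 26/147]
x' − x̄ = [-1634/147, 494/147] = K·y
y = (KᵀK)⁻¹·Kᵀ·(x' − x̄) = [19]
z = y + H·x̄ = [19] + [-18] = [1]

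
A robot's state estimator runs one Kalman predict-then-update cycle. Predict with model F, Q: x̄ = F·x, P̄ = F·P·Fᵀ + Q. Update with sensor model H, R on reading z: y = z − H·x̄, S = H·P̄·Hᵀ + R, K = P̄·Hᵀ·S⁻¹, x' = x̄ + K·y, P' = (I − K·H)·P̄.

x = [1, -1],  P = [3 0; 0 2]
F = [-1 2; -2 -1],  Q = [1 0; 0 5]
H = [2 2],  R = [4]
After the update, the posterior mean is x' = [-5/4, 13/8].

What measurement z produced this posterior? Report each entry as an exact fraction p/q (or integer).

x̄ = F·x = [-3, -1]
P̄ = F·P·Fᵀ + Q = [12 2; 2 19]
S = H·P̄·Hᵀ + R = [144]
K = P̄·Hᵀ·S⁻¹ = [7/36; 7/24]
x' − x̄ = [7/4, 21/8] = K·y
y = (KᵀK)⁻¹·Kᵀ·(x' − x̄) = [9]
z = y + H·x̄ = [9] + [-8] = [1]

z = [1]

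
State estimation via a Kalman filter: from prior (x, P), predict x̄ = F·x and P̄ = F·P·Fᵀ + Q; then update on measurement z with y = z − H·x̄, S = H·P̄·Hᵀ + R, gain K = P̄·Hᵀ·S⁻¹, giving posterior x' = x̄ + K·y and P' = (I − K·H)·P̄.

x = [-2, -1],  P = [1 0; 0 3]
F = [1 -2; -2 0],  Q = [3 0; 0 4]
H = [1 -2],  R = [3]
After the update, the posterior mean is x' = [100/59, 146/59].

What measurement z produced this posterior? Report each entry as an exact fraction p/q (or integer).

x̄ = F·x = [0, 4]
P̄ = F·P·Fᵀ + Q = [16 -2; -2 8]
S = H·P̄·Hᵀ + R = [59]
K = P̄·Hᵀ·S⁻¹ = [20/59; -18/59]
x' − x̄ = [100/59, -90/59] = K·y
y = (KᵀK)⁻¹·Kᵀ·(x' − x̄) = [5]
z = y + H·x̄ = [5] + [-8] = [-3]

z = [-3]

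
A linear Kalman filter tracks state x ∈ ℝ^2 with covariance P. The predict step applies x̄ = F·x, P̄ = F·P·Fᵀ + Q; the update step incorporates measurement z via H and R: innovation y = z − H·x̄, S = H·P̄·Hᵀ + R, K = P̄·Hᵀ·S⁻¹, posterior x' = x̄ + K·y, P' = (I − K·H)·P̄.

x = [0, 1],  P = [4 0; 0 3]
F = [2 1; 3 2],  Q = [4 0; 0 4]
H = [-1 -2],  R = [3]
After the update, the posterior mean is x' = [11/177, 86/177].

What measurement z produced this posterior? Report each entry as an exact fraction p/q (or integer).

x̄ = F·x = [1, 2]
P̄ = F·P·Fᵀ + Q = [23 30; 30 52]
S = H·P̄·Hᵀ + R = [354]
K = P̄·Hᵀ·S⁻¹ = [-83/354; -67/177]
x' − x̄ = [-166/177, -268/177] = K·y
y = (KᵀK)⁻¹·Kᵀ·(x' − x̄) = [4]
z = y + H·x̄ = [4] + [-5] = [-1]

z = [-1]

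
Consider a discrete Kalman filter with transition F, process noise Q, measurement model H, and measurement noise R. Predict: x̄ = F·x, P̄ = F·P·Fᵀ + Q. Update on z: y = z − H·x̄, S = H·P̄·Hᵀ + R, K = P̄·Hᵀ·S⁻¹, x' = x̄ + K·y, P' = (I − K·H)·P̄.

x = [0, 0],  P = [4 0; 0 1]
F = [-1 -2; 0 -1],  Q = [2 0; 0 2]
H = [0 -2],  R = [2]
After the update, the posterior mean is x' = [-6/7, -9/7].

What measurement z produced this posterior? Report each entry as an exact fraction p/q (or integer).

x̄ = F·x = [0, 0]
P̄ = F·P·Fᵀ + Q = [10 2; 2 3]
S = H·P̄·Hᵀ + R = [14]
K = P̄·Hᵀ·S⁻¹ = [-2/7; -3/7]
x' − x̄ = [-6/7, -9/7] = K·y
y = (KᵀK)⁻¹·Kᵀ·(x' − x̄) = [3]
z = y + H·x̄ = [3] + [0] = [3]

z = [3]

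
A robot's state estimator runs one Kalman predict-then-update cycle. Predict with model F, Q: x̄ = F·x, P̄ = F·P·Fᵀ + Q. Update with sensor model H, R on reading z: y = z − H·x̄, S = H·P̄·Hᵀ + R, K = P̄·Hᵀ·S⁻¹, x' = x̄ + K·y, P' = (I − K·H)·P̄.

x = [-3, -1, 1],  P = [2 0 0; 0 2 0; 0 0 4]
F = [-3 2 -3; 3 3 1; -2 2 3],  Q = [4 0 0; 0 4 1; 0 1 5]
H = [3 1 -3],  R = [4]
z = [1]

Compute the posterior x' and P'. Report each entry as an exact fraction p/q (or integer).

x' = [3272/419, -4952/419, 1491/419]
P' = [10326/419 -3818/419 8952/419; -3818/419 52907/1257 6247/1257; 8952/419 6247/1257 29213/1257]

x̄ = F·x = [4, -11, 7]
P̄ = F·P·Fᵀ + Q = [66 -18 -16; -18 44 13; -16 13 57]
y = z − H·x̄ = [21]
S = H·P̄·Hᵀ + R = [1257]
K = P̄·Hᵀ·S⁻¹ = [76/419; -49/1257; -206/1257]
x' = x̄ + K·y = [3272/419, -4952/419, 1491/419]
P' = (I − K·H)·P̄ = [10326/419 -3818/419 8952/419; -3818/419 52907/1257 6247/1257; 8952/419 6247/1257 29213/1257]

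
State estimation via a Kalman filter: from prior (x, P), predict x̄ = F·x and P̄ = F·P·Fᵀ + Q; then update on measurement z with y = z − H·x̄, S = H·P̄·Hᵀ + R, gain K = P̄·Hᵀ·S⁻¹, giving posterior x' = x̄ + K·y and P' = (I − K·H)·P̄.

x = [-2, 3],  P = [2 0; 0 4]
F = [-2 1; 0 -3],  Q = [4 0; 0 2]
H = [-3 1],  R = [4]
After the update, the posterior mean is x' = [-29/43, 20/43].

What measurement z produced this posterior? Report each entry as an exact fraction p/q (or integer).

x̄ = F·x = [7, -9]
P̄ = F·P·Fᵀ + Q = [16 -12; -12 38]
S = H·P̄·Hᵀ + R = [258]
K = P̄·Hᵀ·S⁻¹ = [-10/43; 37/129]
x' − x̄ = [-330/43, 407/43] = K·y
y = (KᵀK)⁻¹·Kᵀ·(x' − x̄) = [33]
z = y + H·x̄ = [33] + [-30] = [3]

z = [3]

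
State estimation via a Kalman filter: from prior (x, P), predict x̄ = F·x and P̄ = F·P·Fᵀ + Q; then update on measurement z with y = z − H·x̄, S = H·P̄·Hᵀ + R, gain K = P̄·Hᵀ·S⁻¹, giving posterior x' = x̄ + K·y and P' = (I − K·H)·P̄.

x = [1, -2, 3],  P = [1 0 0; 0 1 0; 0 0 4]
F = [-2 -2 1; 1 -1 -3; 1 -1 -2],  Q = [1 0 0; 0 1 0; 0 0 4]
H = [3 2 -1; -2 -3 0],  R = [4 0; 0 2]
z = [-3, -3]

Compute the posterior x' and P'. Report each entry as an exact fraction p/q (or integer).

x̄ = F·x = [5, -6, -3]
P̄ = F·P·Fᵀ + Q = [13 -12 -8; -12 39 26; -8 26 22]
y = z − H·x̄ = [-9, -11]
S = H·P̄·Hᵀ + R = [99 -94; -94 261]
K = P̄·Hᵀ·S⁻¹ = [6943/17003 3152/17003; -4566/17003 -7703/17003; -4262/17003 -5574/17003]
x' = x̄ + K·y = [-12144/17003, 23809/17003, 48663/17003]
P' = (I − K·H)·P̄ = [29830/17003 -21988/17003 17742/17003; -21988/17003 19794/17003 -8112/17003; 17742/17003 -8112/17003 54050/17003]

x' = [-12144/17003, 23809/17003, 48663/17003]
P' = [29830/17003 -21988/17003 17742/17003; -21988/17003 19794/17003 -8112/17003; 17742/17003 -8112/17003 54050/17003]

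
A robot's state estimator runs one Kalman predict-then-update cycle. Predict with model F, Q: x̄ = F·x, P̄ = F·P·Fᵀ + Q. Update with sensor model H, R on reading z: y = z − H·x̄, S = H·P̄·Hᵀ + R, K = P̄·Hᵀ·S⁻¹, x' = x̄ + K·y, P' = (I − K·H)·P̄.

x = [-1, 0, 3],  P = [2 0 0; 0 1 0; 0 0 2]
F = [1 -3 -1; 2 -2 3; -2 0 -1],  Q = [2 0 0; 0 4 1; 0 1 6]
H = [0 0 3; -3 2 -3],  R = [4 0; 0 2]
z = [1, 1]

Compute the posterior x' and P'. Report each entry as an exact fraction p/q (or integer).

x' = [670/7689, 11404/7689, 3815/7689]
P' = [56405/7689 157051/15378 -3086/7689; 157051/15378 477875/30756 103/7689; -3086/7689 103/7689 3200/7689]

x̄ = F·x = [-4, 7, -1]
P̄ = F·P·Fᵀ + Q = [15 4 -2; 4 34 -13; -2 -13 16]
y = z − H·x̄ = [4, -28]
S = H·P̄·Hᵀ + R = [148 -204; -204 489]
K = P̄·Hᵀ·S⁻¹ = [-1543/5126 -1453/7689; 103/10252 1526/7689; 800/2563 -68/7689]
x' = x̄ + K·y = [670/7689, 11404/7689, 3815/7689]
P' = (I − K·H)·P̄ = [56405/7689 157051/15378 -3086/7689; 157051/15378 477875/30756 103/7689; -3086/7689 103/7689 3200/7689]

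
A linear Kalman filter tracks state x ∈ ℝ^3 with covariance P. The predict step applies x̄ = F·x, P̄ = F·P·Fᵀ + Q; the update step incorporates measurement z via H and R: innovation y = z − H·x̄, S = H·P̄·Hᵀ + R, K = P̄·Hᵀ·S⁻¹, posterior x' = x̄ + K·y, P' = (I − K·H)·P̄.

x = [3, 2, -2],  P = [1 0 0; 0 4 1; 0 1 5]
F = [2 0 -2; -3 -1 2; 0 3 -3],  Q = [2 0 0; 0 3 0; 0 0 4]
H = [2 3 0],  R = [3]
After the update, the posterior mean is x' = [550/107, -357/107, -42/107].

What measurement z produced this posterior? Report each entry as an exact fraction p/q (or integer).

x̄ = F·x = [10, -15, 12]
P̄ = F·P·Fᵀ + Q = [26 -24 24; -24 32 -33; 24 -33 67]
S = H·P̄·Hᵀ + R = [107]
K = P̄·Hᵀ·S⁻¹ = [-20/107; 48/107; -51/107]
x' − x̄ = [-520/107, 1248/107, -1326/107] = K·y
y = (KᵀK)⁻¹·Kᵀ·(x' − x̄) = [26]
z = y + H·x̄ = [26] + [-25] = [1]

z = [1]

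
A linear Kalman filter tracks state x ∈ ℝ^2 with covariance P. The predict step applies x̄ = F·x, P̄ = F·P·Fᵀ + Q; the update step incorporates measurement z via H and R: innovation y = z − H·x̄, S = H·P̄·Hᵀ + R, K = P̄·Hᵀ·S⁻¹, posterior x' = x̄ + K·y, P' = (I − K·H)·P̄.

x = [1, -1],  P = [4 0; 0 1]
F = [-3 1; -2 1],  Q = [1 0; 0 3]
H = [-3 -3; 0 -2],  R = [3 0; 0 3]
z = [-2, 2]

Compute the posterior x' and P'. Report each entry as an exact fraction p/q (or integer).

x' = [3027/2675, -304/535]
P' = [1869/2675 -228/535; -228/535 51/107]

x̄ = F·x = [-4, -3]
P̄ = F·P·Fᵀ + Q = [38 25; 25 20]
y = z − H·x̄ = [-23, -4]
S = H·P̄·Hᵀ + R = [975 270; 270 83]
K = P̄·Hᵀ·S⁻¹ = [-729/2675 152/535; -27/535 -34/107]
x' = x̄ + K·y = [3027/2675, -304/535]
P' = (I − K·H)·P̄ = [1869/2675 -228/535; -228/535 51/107]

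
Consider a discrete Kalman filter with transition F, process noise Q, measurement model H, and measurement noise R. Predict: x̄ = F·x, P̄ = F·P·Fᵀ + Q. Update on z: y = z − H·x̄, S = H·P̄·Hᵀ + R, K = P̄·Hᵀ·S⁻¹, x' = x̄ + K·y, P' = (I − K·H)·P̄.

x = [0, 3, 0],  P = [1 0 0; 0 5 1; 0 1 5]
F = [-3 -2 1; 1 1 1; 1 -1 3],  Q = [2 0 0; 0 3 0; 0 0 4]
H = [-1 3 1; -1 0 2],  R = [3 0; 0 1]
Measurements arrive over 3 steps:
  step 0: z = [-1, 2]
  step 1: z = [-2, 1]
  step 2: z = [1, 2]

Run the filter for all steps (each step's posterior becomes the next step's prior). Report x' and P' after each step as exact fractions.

step 0: x̄ = F·x = [-6, 3, -3]
step 0: P̄ = F·P·Fᵀ + Q = [32 -9 15; -9 16 13; 15 13 49]
step 0: y = z − H·x̄ = [-13, 2]
step 0: S = H·P̄·Hᵀ + R = [330 190; 190 169]
step 0: K = P̄·Hᵀ·S⁻¹ = [-504/1405 110/281; 74/281 -25/281; -3433/19670 1352/1967]
step 0: x' = x̄ + K·y = [-778/1405, -169/281, 12659/19670]
step 0: P' = (I − K·H)·P̄ = [23884/1405 677/281 12217/1405; 677/281 191/281 326/281; 12217/1405 326/281 92279/19670]
step 1: x̄ = F·x = [13799/3934, -10063/19670, 7783/3934]
step 1: P̄ = F·P·Fᵀ + Q = [529131/3934 -307887/3934 -436041/3934; -307887/3934 981531/19670 265527/3934; -436041/3934 265527/3934 410293/3934]
step 1: y = z − H·x̄ = [20929/19670, 2167/3934]
step 1: S = H·P̄·Hᵀ + R = [35152739/19670 5174663/3934; 5174663/3934 3918401/3934]
step 1: K = P̄·Hᵀ·S⁻¹ = [-191154105/980386841 -98145318/980386841; 271032372/980386841 -148023255/980386841; -82640395/980386841 423544392/980386841]
step 1: x' = x̄ + K·y = [454482688/140055263, -42102028/140055263, 297852252/140055263]
step 1: P' = (I − K·H)·P̄ = [5127705258/980386841 679820991/980386841 2514779970/980386841; 679820991/980386841 409006413/980386841 265898868/980386841; 2514779970/980386841 265898868/980386841 1469162181/980386841]
step 2: x̄ = F·x = [-981391756/140055263, 710232912/140055263, 1390141472/140055263]
step 2: P̄ = F·P·Fᵀ + Q = [43220885437/980386841 -23426530182/980386841 -31457327250/980386841; -23426530182/980386841 16868034033/980386841 19717103004/980386841; -31457327250/980386841 19717103004/980386841 34814363294/980386841]
step 2: y = z − H·x̄ = [-4362176701/140055263, -3481564174/140055263]
step 2: S = H·P̄·Hᵀ + R = [554565169167/980386841 56543400335/140055263; 56543400335/140055263 44184004922/140055263]
step 2: K = P̄·Hᵀ·S⁻¹ = [-2881376668437/15156997805473 -1513916648534/15156997805473; 4196847822240/15156997805473 -2290254411795/15156997805473; -1242786433046/15156997805473 6544257993886/15156997805473]
step 2: x' = x̄ + K·y = [21169639614455/15156997805473, 3079317413382/15156997805473, 26470773083526/15156997805473]
step 2: P' = (I − K·H)·P̄ = [78275706542242/15156997805473 10416893863359/15156997805473 38380894946854/15156997805473; 10416893863359/15156997805473 6314705868099/15156997805473 4063319725782/15156997805473; 38380894946854/15156997805473 4063319725782/15156997805473 22462576470370/15156997805473]

step 0: x' = [-778/1405, -169/281, 12659/19670], P' = [23884/1405 677/281 12217/1405; 677/281 191/281 326/281; 12217/1405 326/281 92279/19670]
step 1: x' = [454482688/140055263, -42102028/140055263, 297852252/140055263], P' = [5127705258/980386841 679820991/980386841 2514779970/980386841; 679820991/980386841 409006413/980386841 265898868/980386841; 2514779970/980386841 265898868/980386841 1469162181/980386841]
step 2: x' = [21169639614455/15156997805473, 3079317413382/15156997805473, 26470773083526/15156997805473], P' = [78275706542242/15156997805473 10416893863359/15156997805473 38380894946854/15156997805473; 10416893863359/15156997805473 6314705868099/15156997805473 4063319725782/15156997805473; 38380894946854/15156997805473 4063319725782/15156997805473 22462576470370/15156997805473]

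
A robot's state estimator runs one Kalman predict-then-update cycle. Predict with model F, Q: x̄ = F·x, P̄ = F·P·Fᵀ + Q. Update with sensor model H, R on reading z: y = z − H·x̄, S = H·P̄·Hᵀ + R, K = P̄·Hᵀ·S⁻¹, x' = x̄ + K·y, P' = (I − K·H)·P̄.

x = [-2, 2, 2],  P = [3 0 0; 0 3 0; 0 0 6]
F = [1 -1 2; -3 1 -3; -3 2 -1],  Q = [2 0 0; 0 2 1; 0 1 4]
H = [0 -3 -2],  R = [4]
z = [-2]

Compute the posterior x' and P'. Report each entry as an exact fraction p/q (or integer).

x̄ = F·x = [0, 2, 8]
P̄ = F·P·Fᵀ + Q = [32 -48 -27; -48 86 52; -27 52 49]
y = z − H·x̄ = [20]
S = H·P̄·Hᵀ + R = [1598]
K = P̄·Hᵀ·S⁻¹ = [99/799; -181/799; -127/799]
x' = x̄ + K·y = [1980/799, -2022/799, 3852/799]
P' = (I − K·H)·P̄ = [5966/799 -2514/799 3573/799; -2514/799 3192/799 -4426/799; 3573/799 -4426/799 6893/799]

x' = [1980/799, -2022/799, 3852/799]
P' = [5966/799 -2514/799 3573/799; -2514/799 3192/799 -4426/799; 3573/799 -4426/799 6893/799]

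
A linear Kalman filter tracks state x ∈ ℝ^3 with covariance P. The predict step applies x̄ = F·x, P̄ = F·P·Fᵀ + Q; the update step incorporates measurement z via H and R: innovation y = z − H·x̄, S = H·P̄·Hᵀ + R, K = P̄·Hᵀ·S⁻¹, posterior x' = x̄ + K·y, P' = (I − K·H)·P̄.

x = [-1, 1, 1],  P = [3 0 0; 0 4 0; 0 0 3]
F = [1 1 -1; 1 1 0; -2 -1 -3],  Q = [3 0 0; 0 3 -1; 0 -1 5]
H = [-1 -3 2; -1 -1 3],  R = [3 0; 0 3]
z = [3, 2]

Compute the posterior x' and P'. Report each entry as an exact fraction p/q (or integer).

x̄ = F·x = [-1, 0, -2]
P̄ = F·P·Fᵀ + Q = [13 7 -1; 7 10 -11; -1 -11 48]
y = z − H·x̄ = [6, 7]
S = H·P̄·Hᵀ + R = [476 485; 485 544]
K = P̄·Hᵀ·S⁻¹ = [-8429/23719 6512/23719; -7846/23719 4815/23719; -4940/23719 11206/23719]
x' = x̄ + K·y = [-28709/23719, -13371/23719, 1364/23719]
P' = (I − K·H)·P̄ = [154679/23719 -5678/23719 56179/23719; -5678/23719 15026/23719 7931/23719; 56179/23719 7931/23719 32576/23719]

x' = [-28709/23719, -13371/23719, 1364/23719]
P' = [154679/23719 -5678/23719 56179/23719; -5678/23719 15026/23719 7931/23719; 56179/23719 7931/23719 32576/23719]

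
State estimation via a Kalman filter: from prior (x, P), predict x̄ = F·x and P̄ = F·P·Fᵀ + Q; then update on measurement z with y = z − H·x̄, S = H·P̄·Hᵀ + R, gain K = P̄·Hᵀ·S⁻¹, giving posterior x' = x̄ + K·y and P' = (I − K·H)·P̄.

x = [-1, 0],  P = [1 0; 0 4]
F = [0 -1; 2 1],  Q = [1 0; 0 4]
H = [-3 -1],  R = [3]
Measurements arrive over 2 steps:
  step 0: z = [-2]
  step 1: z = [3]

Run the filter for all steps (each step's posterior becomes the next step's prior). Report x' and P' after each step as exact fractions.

step 0: x̄ = F·x = [0, -2]
step 0: P̄ = F·P·Fᵀ + Q = [5 -4; -4 12]
step 0: y = z − H·x̄ = [-4]
step 0: S = H·P̄·Hᵀ + R = [36]
step 0: K = P̄·Hᵀ·S⁻¹ = [-11/36; 0]
step 0: x' = x̄ + K·y = [11/9, -2]
step 0: P' = (I − K·H)·P̄ = [59/36 -4; -4 12]
step 1: x̄ = F·x = [2, 4/9]
step 1: P̄ = F·P·Fᵀ + Q = [13 -4; -4 59/9]
step 1: y = z − H·x̄ = [85/9]
step 1: S = H·P̄·Hᵀ + R = [923/9]
step 1: K = P̄·Hᵀ·S⁻¹ = [-315/923; 49/923]
step 1: x' = x̄ + K·y = [-1129/923, 873/923]
step 1: P' = (I − K·H)·P̄ = [974/923 -1977/923; -1977/923 5784/923]

step 0: x' = [11/9, -2], P' = [59/36 -4; -4 12]
step 1: x' = [-1129/923, 873/923], P' = [974/923 -1977/923; -1977/923 5784/923]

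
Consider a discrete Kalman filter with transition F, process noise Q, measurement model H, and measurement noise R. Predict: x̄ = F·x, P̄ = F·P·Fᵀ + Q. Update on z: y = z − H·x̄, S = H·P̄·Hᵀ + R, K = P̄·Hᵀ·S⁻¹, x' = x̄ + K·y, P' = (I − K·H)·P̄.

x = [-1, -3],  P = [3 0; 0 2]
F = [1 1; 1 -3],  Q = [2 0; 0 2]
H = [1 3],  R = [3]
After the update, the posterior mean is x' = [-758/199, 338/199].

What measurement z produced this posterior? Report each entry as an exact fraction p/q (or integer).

z = [1]

x̄ = F·x = [-4, 8]
P̄ = F·P·Fᵀ + Q = [7 -3; -3 23]
S = H·P̄·Hᵀ + R = [199]
K = P̄·Hᵀ·S⁻¹ = [-2/199; 66/199]
x' − x̄ = [38/199, -1254/199] = K·y
y = (KᵀK)⁻¹·Kᵀ·(x' − x̄) = [-19]
z = y + H·x̄ = [-19] + [20] = [1]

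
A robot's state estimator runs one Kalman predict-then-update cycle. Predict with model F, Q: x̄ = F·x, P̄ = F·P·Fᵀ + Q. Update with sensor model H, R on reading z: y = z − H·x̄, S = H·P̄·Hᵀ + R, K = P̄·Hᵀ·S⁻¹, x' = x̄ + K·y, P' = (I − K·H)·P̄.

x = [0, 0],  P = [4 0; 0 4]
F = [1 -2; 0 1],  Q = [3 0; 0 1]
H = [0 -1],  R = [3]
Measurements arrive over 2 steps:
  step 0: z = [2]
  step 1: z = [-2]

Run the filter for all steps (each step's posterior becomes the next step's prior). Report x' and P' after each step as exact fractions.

step 0: x' = [2, -5/4], P' = [15 -3; -3 15/8]
step 1: x' = [36/47, 16/47], P' = [1398/47 -162/47; -162/47 69/47]

step 0: x̄ = F·x = [0, 0]
step 0: P̄ = F·P·Fᵀ + Q = [23 -8; -8 5]
step 0: y = z − H·x̄ = [2]
step 0: S = H·P̄·Hᵀ + R = [8]
step 0: K = P̄·Hᵀ·S⁻¹ = [1; -5/8]
step 0: x' = x̄ + K·y = [2, -5/4]
step 0: P' = (I − K·H)·P̄ = [15 -3; -3 15/8]
step 1: x̄ = F·x = [9/2, -5/4]
step 1: P̄ = F·P·Fᵀ + Q = [75/2 -27/4; -27/4 23/8]
step 1: y = z − H·x̄ = [-13/4]
step 1: S = H·P̄·Hᵀ + R = [47/8]
step 1: K = P̄·Hᵀ·S⁻¹ = [54/47; -23/47]
step 1: x' = x̄ + K·y = [36/47, 16/47]
step 1: P' = (I − K·H)·P̄ = [1398/47 -162/47; -162/47 69/47]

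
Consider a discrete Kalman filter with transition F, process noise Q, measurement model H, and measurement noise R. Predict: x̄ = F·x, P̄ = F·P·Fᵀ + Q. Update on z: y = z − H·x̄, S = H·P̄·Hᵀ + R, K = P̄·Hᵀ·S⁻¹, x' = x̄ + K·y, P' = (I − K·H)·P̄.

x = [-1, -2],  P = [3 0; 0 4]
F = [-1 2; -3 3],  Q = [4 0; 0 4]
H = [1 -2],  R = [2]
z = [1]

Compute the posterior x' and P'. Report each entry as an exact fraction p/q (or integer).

x' = [-397/161, -281/161]
P' = [1854/161 970/161; 970/161 586/161]

x̄ = F·x = [-3, -3]
P̄ = F·P·Fᵀ + Q = [23 33; 33 67]
y = z − H·x̄ = [-2]
S = H·P̄·Hᵀ + R = [161]
K = P̄·Hᵀ·S⁻¹ = [-43/161; -101/161]
x' = x̄ + K·y = [-397/161, -281/161]
P' = (I − K·H)·P̄ = [1854/161 970/161; 970/161 586/161]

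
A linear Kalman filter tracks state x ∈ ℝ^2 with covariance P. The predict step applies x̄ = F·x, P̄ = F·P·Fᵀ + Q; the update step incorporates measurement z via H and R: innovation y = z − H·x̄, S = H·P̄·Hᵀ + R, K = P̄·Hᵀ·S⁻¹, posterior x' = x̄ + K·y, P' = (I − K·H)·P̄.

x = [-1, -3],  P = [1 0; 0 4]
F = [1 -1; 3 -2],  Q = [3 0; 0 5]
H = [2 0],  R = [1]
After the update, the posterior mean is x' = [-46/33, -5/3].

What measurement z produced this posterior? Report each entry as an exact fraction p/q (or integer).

z = [-3]

x̄ = F·x = [2, 3]
P̄ = F·P·Fᵀ + Q = [8 11; 11 30]
S = H·P̄·Hᵀ + R = [33]
K = P̄·Hᵀ·S⁻¹ = [16/33; 2/3]
x' − x̄ = [-112/33, -14/3] = K·y
y = (KᵀK)⁻¹·Kᵀ·(x' − x̄) = [-7]
z = y + H·x̄ = [-7] + [4] = [-3]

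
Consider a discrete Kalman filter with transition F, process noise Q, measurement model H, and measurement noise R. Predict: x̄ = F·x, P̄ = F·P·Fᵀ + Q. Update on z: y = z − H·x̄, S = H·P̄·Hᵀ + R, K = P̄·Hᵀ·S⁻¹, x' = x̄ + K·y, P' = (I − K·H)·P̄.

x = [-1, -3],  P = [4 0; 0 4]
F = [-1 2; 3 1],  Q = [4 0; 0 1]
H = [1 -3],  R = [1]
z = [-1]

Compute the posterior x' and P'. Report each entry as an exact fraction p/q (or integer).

x̄ = F·x = [-5, -6]
P̄ = F·P·Fᵀ + Q = [24 -4; -4 41]
y = z − H·x̄ = [-14]
S = H·P̄·Hᵀ + R = [418]
K = P̄·Hᵀ·S⁻¹ = [18/209; -127/418]
x' = x̄ + K·y = [-1297/209, -365/209]
P' = (I − K·H)·P̄ = [4368/209 1450/209; 1450/209 1009/418]

x' = [-1297/209, -365/209]
P' = [4368/209 1450/209; 1450/209 1009/418]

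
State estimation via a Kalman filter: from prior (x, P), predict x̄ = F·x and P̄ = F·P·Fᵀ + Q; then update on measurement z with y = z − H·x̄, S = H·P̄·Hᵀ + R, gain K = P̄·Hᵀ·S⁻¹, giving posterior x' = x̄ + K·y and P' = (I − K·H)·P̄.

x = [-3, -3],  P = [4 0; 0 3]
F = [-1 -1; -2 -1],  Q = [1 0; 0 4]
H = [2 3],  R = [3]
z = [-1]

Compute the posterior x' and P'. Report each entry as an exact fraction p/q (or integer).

x̄ = F·x = [6, 9]
P̄ = F·P·Fᵀ + Q = [8 11; 11 23]
y = z − H·x̄ = [-40]
S = H·P̄·Hᵀ + R = [374]
K = P̄·Hᵀ·S⁻¹ = [49/374; 91/374]
x' = x̄ + K·y = [142/187, -137/187]
P' = (I − K·H)·P̄ = [591/374 -345/374; -345/374 321/374]

x' = [142/187, -137/187]
P' = [591/374 -345/374; -345/374 321/374]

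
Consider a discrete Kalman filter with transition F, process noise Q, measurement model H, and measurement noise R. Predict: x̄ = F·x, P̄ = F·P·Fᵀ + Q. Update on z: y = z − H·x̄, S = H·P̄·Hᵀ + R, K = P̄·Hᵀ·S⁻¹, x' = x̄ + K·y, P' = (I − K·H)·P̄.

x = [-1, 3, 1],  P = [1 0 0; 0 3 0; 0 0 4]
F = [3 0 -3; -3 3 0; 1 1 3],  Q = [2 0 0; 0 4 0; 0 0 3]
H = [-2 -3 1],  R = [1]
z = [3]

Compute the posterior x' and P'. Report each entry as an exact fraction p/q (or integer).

x̄ = F·x = [-6, 12, 5]
P̄ = F·P·Fᵀ + Q = [47 -9 -33; -9 40 6; -33 6 43]
y = z − H·x̄ = [22]
S = H·P̄·Hᵀ + R = [580]
K = P̄·Hᵀ·S⁻¹ = [-5/29; -24/145; 91/580]
x' = x̄ + K·y = [-284/29, 1212/145, 2451/290]
P' = (I − K·H)·P̄ = [863/29 -741/29 -502/29; -741/29 3496/145 3054/145; -502/29 3054/145 16659/580]

x' = [-284/29, 1212/145, 2451/290]
P' = [863/29 -741/29 -502/29; -741/29 3496/145 3054/145; -502/29 3054/145 16659/580]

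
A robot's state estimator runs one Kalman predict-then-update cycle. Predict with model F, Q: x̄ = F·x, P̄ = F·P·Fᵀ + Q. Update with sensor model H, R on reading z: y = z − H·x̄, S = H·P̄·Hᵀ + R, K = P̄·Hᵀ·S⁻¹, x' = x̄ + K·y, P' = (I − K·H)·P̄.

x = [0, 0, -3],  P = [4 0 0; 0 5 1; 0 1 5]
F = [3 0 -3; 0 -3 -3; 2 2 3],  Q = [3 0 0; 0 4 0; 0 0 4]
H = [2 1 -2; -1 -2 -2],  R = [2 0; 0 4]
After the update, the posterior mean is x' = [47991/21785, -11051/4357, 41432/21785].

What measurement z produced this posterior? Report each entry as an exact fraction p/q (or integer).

z = [-2, -1]

x̄ = F·x = [9, 9, -9]
P̄ = F·P·Fᵀ + Q = [84 54 -27; 54 112 -90; -27 -90 97]
S = H·P̄·Hᵀ + R = [1630 -400; -400 312]
K = P̄·Hᵀ·S⁻¹ = [1932/21785 -5727/17428; 1070/4357 13/17428; -6266/21785 -11401/34856]
x' − x̄ = [-148074/21785, -50264/4357, 237497/21785] = K·y
y = (KᵀK)⁻¹·Kᵀ·(x' − x̄) = [-47, 8]
z = y + H·x̄ = [-47, 8] + [45, -9] = [-2, -1]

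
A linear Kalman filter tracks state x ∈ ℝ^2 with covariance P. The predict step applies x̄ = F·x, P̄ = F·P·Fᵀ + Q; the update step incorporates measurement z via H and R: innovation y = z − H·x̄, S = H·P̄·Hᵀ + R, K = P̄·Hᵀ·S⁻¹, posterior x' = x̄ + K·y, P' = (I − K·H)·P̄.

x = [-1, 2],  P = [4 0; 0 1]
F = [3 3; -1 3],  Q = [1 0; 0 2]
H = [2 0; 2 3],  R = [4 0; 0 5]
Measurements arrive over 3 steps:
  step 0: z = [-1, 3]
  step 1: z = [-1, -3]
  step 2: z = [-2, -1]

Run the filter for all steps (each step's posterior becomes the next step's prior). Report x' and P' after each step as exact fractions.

step 0: x' = [-8615/13294, 21829/13294], P' = [6359/6647 -4101/6647; -4101/6647 6204/6647]
step 1: x' = [-5302813/15026414, -8480987/15026414], P' = [6249697/7513207 -3952713/7513207; -3952713/7513207 6520692/7513207]
step 2: x' = [-8794374244/7682792561, 2908052359/7682792561], P' = [6312277169/7682792561 -3956087571/7682792561; -3956087571/7682792561 6574180884/7682792561]

step 0: x̄ = F·x = [3, 7]
step 0: P̄ = F·P·Fᵀ + Q = [46 -3; -3 15]
step 0: y = z − H·x̄ = [-7, -24]
step 0: S = H·P̄·Hᵀ + R = [188 166; 166 288]
step 0: K = P̄·Hᵀ·S⁻¹ = [6359/13294 83/6647; -4101/13294 2082/6647]
step 0: x' = x̄ + K·y = [-8615/13294, 21829/13294]
step 0: P' = (I − K·H)·P̄ = [6359/6647 -4101/6647; -4101/6647 6204/6647]
step 1: x̄ = F·x = [19821/6647, 37051/6647]
step 1: P̄ = F·P·Fᵀ + Q = [45896/6647 12153/6647; 12153/6647 100095/6647]
step 1: y = z − H·x̄ = [-46289/6647, -170736/6647]
step 1: S = H·P̄·Hᵀ + R = [210172/6647 256502/6647; 256502/6647 1263510/6647]
step 1: K = P̄·Hᵀ·S⁻¹ = [6249697/15026414 128251/7513207; -3952713/15026414 2331330/7513207]
step 1: x' = x̄ + K·y = [-5302813/15026414, -8480987/15026414]
step 1: P' = (I − K·H)·P̄ = [6249697/7513207 -3952713/7513207; -3952713/7513207 6520692/7513207]
step 2: x̄ = F·x = [-20675700/7513207, -10070074/7513207]
step 2: P̄ = F·P·Fᵀ + Q = [51297874/7513207 16220859/7513207; 16220859/7513207 103678617/7513207]
step 2: y = z − H·x̄ = [26324986/7513207, 64048415/7513207]
step 2: S = H·P̄·Hᵀ + R = [235244324/7513207 302516650/7513207; 302516650/7513207 1370515392/7513207]
step 2: K = P̄·Hᵀ·S⁻¹ = [6312277169/15365585122 151258325/7682792561; -3956087571/15365585122 2362073502/7682792561]
step 2: x' = x̄ + K·y = [-8794374244/7682792561, 2908052359/7682792561]
step 2: P' = (I − K·H)·P̄ = [6312277169/7682792561 -3956087571/7682792561; -3956087571/7682792561 6574180884/7682792561]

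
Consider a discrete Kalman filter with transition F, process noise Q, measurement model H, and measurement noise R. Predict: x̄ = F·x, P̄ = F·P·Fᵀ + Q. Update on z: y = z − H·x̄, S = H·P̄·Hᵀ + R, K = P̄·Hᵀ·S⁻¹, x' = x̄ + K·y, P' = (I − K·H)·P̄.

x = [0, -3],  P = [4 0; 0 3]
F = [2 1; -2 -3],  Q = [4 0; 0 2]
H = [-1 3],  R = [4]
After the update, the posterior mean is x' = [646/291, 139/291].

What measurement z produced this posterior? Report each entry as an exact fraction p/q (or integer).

x̄ = F·x = [-3, 9]
P̄ = F·P·Fᵀ + Q = [23 -25; -25 45]
S = H·P̄·Hᵀ + R = [582]
K = P̄·Hᵀ·S⁻¹ = [-49/291; 80/291]
x' − x̄ = [1519/291, -2480/291] = K·y
y = (KᵀK)⁻¹·Kᵀ·(x' − x̄) = [-31]
z = y + H·x̄ = [-31] + [30] = [-1]

z = [-1]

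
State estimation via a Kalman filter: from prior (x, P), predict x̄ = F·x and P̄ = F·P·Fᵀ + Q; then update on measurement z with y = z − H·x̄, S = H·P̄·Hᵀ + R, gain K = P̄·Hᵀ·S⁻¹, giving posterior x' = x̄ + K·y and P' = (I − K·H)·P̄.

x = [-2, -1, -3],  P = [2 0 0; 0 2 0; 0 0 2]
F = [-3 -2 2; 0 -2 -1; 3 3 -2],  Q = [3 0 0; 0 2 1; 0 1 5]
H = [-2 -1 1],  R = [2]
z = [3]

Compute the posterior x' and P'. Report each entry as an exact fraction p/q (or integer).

x' = [-318/131, 520/131, 267/131]
P' = [1085/393 -520/131 126/131; -520/131 1329/131 271/131; 126/131 271/131 611/131]

x̄ = F·x = [2, 5, -3]
P̄ = F·P·Fᵀ + Q = [37 4 -38; 4 12 -7; -38 -7 49]
y = z − H·x̄ = [15]
S = H·P̄·Hᵀ + R = [393]
K = P̄·Hᵀ·S⁻¹ = [-116/393; -9/131; 44/131]
x' = x̄ + K·y = [-318/131, 520/131, 267/131]
P' = (I − K·H)·P̄ = [1085/393 -520/131 126/131; -520/131 1329/131 271/131; 126/131 271/131 611/131]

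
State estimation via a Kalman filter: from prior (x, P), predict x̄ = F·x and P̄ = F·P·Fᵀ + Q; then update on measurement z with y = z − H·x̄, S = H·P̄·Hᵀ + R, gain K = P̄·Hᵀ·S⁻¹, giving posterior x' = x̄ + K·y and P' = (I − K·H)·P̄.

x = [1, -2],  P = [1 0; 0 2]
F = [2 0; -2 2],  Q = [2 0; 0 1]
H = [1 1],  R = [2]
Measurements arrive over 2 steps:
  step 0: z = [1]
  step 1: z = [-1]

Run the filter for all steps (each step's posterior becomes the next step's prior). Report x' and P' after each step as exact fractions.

step 0: x̄ = F·x = [2, -6]
step 0: P̄ = F·P·Fᵀ + Q = [6 -4; -4 13]
step 0: y = z − H·x̄ = [5]
step 0: S = H·P̄·Hᵀ + R = [13]
step 0: K = P̄·Hᵀ·S⁻¹ = [2/13; 9/13]
step 0: x' = x̄ + K·y = [36/13, -33/13]
step 0: P' = (I − K·H)·P̄ = [74/13 -70/13; -70/13 88/13]
step 1: x̄ = F·x = [72/13, -138/13]
step 1: P̄ = F·P·Fᵀ + Q = [322/13 -576/13; -576/13 1221/13]
step 1: y = z − H·x̄ = [53/13]
step 1: S = H·P̄·Hᵀ + R = [417/13]
step 1: K = P̄·Hᵀ·S⁻¹ = [-254/417; 215/139]
step 1: x' = x̄ + K·y = [1274/417, -599/139]
step 1: P' = (I − K·H)·P̄ = [5366/417 -1958/139; -1958/139 2388/139]

step 0: x' = [36/13, -33/13], P' = [74/13 -70/13; -70/13 88/13]
step 1: x' = [1274/417, -599/139], P' = [5366/417 -1958/139; -1958/139 2388/139]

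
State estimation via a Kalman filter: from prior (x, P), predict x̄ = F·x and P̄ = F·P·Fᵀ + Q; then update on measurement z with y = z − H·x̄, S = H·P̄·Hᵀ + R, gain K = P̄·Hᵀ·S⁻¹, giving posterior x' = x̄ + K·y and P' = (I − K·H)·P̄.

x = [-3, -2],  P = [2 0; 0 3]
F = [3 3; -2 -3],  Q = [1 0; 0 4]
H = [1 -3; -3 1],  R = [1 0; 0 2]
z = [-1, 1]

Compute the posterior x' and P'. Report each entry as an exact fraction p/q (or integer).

x̄ = F·x = [-15, 12]
P̄ = F·P·Fᵀ + Q = [46 -39; -39 39]
y = z − H·x̄ = [50, -56]
S = H·P̄·Hᵀ + R = [632 -645; -645 689]
K = P̄·Hᵀ·S⁻¹ = [-1858/19423 -6729/19423; -6864/19423 -2028/19423]
x' = x̄ + K·y = [-7421/19423, 3444/19423]
P' = (I − K·H)·P̄ = [5279/19423 2379/19423; 2379/19423 3081/19423]

x' = [-7421/19423, 3444/19423]
P' = [5279/19423 2379/19423; 2379/19423 3081/19423]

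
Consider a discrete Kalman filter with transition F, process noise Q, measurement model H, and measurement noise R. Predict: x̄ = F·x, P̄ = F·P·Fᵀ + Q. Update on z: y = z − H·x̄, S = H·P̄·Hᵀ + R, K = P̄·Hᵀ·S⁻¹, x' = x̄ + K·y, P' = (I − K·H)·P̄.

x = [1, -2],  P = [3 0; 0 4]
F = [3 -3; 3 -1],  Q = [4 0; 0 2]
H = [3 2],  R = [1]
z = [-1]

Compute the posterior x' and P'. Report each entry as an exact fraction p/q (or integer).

x' = [117/602, -467/602]
P' = [2827/1204 -4101/1204; -4101/1204 6243/1204]

x̄ = F·x = [9, 5]
P̄ = F·P·Fᵀ + Q = [67 39; 39 33]
y = z − H·x̄ = [-38]
S = H·P̄·Hᵀ + R = [1204]
K = P̄·Hᵀ·S⁻¹ = [279/1204; 183/1204]
x' = x̄ + K·y = [117/602, -467/602]
P' = (I − K·H)·P̄ = [2827/1204 -4101/1204; -4101/1204 6243/1204]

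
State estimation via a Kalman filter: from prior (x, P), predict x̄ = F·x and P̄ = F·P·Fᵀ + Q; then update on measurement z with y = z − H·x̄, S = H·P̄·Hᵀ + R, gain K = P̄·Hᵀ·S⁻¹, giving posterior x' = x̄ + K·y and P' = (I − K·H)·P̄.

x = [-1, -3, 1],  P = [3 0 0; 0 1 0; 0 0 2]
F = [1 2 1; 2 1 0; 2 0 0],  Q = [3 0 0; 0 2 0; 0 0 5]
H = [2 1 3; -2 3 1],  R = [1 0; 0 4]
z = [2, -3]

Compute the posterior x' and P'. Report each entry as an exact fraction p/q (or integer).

x̄ = F·x = [-6, -5, -2]
P̄ = F·P·Fᵀ + Q = [12 8 6; 8 15 12; 6 12 17]
y = z − H·x̄ = [25, 2]
S = H·P̄·Hᵀ + R = [393 176; 176 156]
K = P̄·Hᵀ·S⁻¹ = [1686/7583 -3221/15166; 809/7583 4321/30332; 1121/7583 2913/30332]
x' = x̄ + K·y = [-6569/7583, -31059/15166, 28631/15166]
P' = (I − K·H)·P̄ = [16359/7583 27465/15166 -29843/15166; 27465/15166 61007/30332 -55877/30332; -29843/15166 -55877/30332 59911/30332]

x' = [-6569/7583, -31059/15166, 28631/15166]
P' = [16359/7583 27465/15166 -29843/15166; 27465/15166 61007/30332 -55877/30332; -29843/15166 -55877/30332 59911/30332]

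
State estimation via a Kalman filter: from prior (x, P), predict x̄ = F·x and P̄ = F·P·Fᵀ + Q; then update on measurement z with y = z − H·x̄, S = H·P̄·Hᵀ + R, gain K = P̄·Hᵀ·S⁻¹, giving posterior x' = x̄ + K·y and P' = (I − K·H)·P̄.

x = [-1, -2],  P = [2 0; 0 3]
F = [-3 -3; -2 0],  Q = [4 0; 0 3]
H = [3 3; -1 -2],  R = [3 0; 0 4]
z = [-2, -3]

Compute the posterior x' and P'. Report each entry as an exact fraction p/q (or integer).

x̄ = F·x = [9, 2]
P̄ = F·P·Fᵀ + Q = [49 12; 12 11]
y = z − H·x̄ = [-35, 10]
S = H·P̄·Hᵀ + R = [759 -321; -321 145]
K = P̄·Hᵀ·S⁻¹ = [517/1169 556/1169; -303/2338 -1219/2338]
x' = x̄ + K·y = [-2014/1169, 3091/2338]
P' = (I − K·H)·P̄ = [3258/1169 -2741/1169; -2741/1169 5179/2338]

x' = [-2014/1169, 3091/2338]
P' = [3258/1169 -2741/1169; -2741/1169 5179/2338]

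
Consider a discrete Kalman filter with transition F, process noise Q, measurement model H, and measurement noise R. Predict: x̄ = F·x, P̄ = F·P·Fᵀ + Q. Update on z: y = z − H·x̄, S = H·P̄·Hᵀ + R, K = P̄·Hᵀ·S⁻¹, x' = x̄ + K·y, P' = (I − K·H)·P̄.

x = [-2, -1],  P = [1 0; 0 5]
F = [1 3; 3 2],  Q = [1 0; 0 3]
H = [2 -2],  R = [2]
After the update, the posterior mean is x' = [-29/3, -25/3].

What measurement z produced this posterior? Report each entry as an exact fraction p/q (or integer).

x̄ = F·x = [-5, -8]
P̄ = F·P·Fᵀ + Q = [47 33; 33 32]
S = H·P̄·Hᵀ + R = [54]
K = P̄·Hᵀ·S⁻¹ = [14/27; 1/27]
x' − x̄ = [-14/3, -1/3] = K·y
y = (KᵀK)⁻¹·Kᵀ·(x' − x̄) = [-9]
z = y + H·x̄ = [-9] + [6] = [-3]

z = [-3]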